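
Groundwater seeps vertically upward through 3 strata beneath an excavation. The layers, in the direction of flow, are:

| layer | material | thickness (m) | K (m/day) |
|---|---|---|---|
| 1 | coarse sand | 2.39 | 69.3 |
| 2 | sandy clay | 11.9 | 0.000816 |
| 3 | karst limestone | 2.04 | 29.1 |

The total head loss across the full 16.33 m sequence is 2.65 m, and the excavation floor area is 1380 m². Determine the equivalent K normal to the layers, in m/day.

0.00112

Flow is perpendicular to layering, so the layers act in series and the equivalent K is the thickness-weighted harmonic mean.
Total thickness L = 2.39 + 11.9 + 2.04 = 16.33 m.
Σ(b_i/K_i) = 2.39/69.3 + 11.9/0.000816 + 2.04/29.1 = 14583 d.
K_eq = L / Σ(b_i/K_i) = 16.33 / 14583 = 0.001120 m/day.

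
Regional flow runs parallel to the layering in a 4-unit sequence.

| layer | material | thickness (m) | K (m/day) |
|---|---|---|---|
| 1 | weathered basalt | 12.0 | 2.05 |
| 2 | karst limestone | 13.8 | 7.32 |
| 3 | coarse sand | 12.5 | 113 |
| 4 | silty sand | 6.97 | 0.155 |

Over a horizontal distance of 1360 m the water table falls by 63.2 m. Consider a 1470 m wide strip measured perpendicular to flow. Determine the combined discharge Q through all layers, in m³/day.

105000

Flow is parallel to layering, so each bed carries its own Darcy discharge and the transmissivities add.
Σ(K_i·b_i) = 2.05×12.0 + 7.32×13.8 + 113×12.5 + 0.155×6.97 = 1539 m²/day.
Hydraulic gradient i = Δh / L = 63.2 / 1360 = 0.04647.
Q = Σ(K_i·b_i) · W · i = 1539 × 1470 × 0.04647 = 1.051e+05 m³/day.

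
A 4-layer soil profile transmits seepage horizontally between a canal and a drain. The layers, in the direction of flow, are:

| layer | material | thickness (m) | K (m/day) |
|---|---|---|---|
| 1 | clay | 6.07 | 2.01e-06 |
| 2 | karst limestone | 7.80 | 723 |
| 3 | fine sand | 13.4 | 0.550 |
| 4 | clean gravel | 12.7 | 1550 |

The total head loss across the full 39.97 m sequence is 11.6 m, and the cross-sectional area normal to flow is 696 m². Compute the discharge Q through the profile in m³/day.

Flow is perpendicular to layering, so the layers act in series and the equivalent K is the thickness-weighted harmonic mean.
Total thickness L = 6.07 + 7.80 + 13.4 + 12.7 = 39.97 m.
Σ(b_i/K_i) = 6.07/2.01e-06 + 7.80/723 + 13.4/0.550 + 12.7/1550 = 3.020e+06 d.
K_eq = L / Σ(b_i/K_i) = 39.97 / 3.020e+06 = 1.324e-05 m/day.
Q = K_eq · A · (Δh/L) = 1.324e-05 × 696 × (11.6/39.97) = 0.002673 m³/day.

0.00267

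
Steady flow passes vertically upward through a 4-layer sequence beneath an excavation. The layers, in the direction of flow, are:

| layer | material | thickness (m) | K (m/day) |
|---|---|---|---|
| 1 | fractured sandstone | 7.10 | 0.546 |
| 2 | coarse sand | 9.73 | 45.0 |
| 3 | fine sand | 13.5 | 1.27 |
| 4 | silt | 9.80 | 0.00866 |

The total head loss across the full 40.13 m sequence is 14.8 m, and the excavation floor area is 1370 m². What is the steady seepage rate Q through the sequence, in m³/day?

Flow is perpendicular to layering, so the layers act in series and the equivalent K is the thickness-weighted harmonic mean.
Total thickness L = 7.10 + 9.73 + 13.5 + 9.80 = 40.13 m.
Σ(b_i/K_i) = 7.10/0.546 + 9.73/45.0 + 13.5/1.27 + 9.80/0.00866 = 1155 d.
K_eq = L / Σ(b_i/K_i) = 40.13 / 1155 = 0.03473 m/day.
Q = K_eq · A · (Δh/L) = 0.03473 × 1370 × (14.8/40.13) = 17.55 m³/day.

17.5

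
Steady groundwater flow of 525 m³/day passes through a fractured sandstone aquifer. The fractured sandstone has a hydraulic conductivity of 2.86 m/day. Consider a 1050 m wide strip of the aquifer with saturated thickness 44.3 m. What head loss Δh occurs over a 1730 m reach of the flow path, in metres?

6.83

Cross-sectional area A = 1050 × 44.3 = 46515 m².
From Q = K·A·i, i = Q / (K·A) = 525 / (2.860 × 46515) = 0.003946.
Head loss Δh = i · L = 0.003946 × 1730 = 6.827 m.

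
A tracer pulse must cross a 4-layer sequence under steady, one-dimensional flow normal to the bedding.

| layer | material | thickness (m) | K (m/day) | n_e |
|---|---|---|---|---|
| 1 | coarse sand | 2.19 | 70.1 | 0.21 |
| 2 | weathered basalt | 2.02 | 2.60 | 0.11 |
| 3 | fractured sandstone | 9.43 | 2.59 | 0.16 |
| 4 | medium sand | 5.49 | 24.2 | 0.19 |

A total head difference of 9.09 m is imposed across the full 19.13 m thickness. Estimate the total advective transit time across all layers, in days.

With flow normal to the layers, continuity requires the same specific discharge q through every layer.
Σ(b_i/K_i) = 2.19/70.1 + 2.02/2.60 + 9.43/2.59 + 5.49/24.2 = 4.676 d.
q = Δh / Σ(b_i/K_i) = 9.09 / 4.676 = 1.944 m/day.
In each layer the seepage velocity is v_i = q/n_i, so the layer transit time is t_i = b_i·n_i / q:
  layer 1 (coarse sand): t_1 = 2.19 × 0.21 / 1.944 = 0.2366 d
  layer 2 (weathered basalt): t_2 = 2.02 × 0.11 / 1.944 = 0.1143 d
  layer 3 (fractured sandstone): t_3 = 9.43 × 0.16 / 1.944 = 0.7761 d
  layer 4 (medium sand): t_4 = 5.49 × 0.19 / 1.944 = 0.5366 d
Total t = Σ t_i = 1.664 days.

1.66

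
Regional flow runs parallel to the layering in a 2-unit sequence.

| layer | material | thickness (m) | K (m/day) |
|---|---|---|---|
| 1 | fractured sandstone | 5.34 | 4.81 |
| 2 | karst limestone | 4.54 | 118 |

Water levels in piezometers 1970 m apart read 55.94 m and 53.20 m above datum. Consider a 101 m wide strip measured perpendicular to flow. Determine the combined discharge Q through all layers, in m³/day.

78.9

Flow is parallel to layering, so each bed carries its own Darcy discharge and the transmissivities add.
Σ(K_i·b_i) = 4.81×5.34 + 118×4.54 = 561.4 m²/day.
Hydraulic gradient i = (55.94 − 53.20) / 1970 = 2.74 / 1970 = 0.001391.
Q = Σ(K_i·b_i) · W · i = 561.4 × 101 × 0.001391 = 78.86 m³/day.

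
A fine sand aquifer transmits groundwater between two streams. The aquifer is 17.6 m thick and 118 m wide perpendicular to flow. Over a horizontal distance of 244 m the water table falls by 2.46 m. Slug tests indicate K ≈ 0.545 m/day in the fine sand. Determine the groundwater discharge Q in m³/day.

Cross-sectional area A = 118 × 17.6 = 2077 m².
Hydraulic gradient i = Δh / L = 2.46 / 244 = 0.01008.
Darcy's law: Q = K · A · i = 0.5450 × 2077 × 0.01008 = 11.41 m³/day.

11.4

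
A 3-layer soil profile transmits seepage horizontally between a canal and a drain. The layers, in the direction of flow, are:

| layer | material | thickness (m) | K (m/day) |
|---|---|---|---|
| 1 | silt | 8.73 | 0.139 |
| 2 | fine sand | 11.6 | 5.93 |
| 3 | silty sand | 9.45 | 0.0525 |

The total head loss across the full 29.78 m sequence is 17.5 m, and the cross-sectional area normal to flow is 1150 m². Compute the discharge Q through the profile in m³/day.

Flow is perpendicular to layering, so the layers act in series and the equivalent K is the thickness-weighted harmonic mean.
Total thickness L = 8.73 + 11.6 + 9.45 = 29.78 m.
Σ(b_i/K_i) = 8.73/0.139 + 11.6/5.93 + 9.45/0.0525 = 244.8 d.
K_eq = L / Σ(b_i/K_i) = 29.78 / 244.8 = 0.1217 m/day.
Q = K_eq · A · (Δh/L) = 0.1217 × 1150 × (17.5/29.78) = 82.22 m³/day.

82.2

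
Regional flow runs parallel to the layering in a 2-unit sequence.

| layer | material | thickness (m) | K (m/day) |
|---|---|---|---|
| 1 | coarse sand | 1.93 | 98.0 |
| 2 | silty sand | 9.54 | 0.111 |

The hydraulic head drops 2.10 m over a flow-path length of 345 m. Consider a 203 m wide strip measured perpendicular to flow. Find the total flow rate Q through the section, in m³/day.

235

Flow is parallel to layering, so each bed carries its own Darcy discharge and the transmissivities add.
Σ(K_i·b_i) = 98.0×1.93 + 0.111×9.54 = 190.2 m²/day.
Hydraulic gradient i = Δh / L = 2.10 / 345 = 0.006087.
Q = Σ(K_i·b_i) · W · i = 190.2 × 203 × 0.006087 = 235.0 m³/day.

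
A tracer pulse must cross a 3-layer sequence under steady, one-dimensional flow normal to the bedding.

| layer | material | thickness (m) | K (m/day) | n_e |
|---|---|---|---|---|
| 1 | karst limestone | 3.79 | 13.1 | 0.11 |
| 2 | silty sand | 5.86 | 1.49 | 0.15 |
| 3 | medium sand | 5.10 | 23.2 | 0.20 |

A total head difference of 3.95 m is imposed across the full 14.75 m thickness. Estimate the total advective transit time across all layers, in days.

2.60

With flow normal to the layers, continuity requires the same specific discharge q through every layer.
Σ(b_i/K_i) = 3.79/13.1 + 5.86/1.49 + 5.10/23.2 = 4.442 d.
q = Δh / Σ(b_i/K_i) = 3.95 / 4.442 = 0.8892 m/day.
In each layer the seepage velocity is v_i = q/n_i, so the layer transit time is t_i = b_i·n_i / q:
  layer 1 (karst limestone): t_1 = 3.79 × 0.11 / 0.8892 = 0.4688 d
  layer 2 (silty sand): t_2 = 5.86 × 0.15 / 0.8892 = 0.9885 d
  layer 3 (medium sand): t_3 = 5.10 × 0.20 / 0.8892 = 1.147 d
Total t = Σ t_i = 2.604 days.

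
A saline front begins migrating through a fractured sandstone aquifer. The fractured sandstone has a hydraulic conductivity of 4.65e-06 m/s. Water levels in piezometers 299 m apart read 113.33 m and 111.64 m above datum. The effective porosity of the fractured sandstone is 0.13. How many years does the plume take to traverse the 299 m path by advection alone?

Convert K: 4.65e-06 m/s × 86400 = 0.4018 m/day.
Hydraulic gradient i = (113.33 − 111.64) / 299 = 1.69 / 299 = 0.005652.
Darcy flux q = K · i = 0.4018 × 0.005652 = 0.002271 m/day.
Seepage velocity v = q / n_e = 0.002271 / 0.13 = 0.01747 m/day.
Travel time t = L / v = 299 / 0.01747 = 17117 days = 46.86 years.

46.9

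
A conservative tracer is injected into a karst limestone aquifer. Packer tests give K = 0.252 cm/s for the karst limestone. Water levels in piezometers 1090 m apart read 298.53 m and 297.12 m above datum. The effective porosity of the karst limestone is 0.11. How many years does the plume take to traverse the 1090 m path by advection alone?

1.17

Convert K: 0.252 cm/s × 864 = 217.7 m/day.
Hydraulic gradient i = (298.53 − 297.12) / 1090 = 1.41 / 1090 = 0.001294.
Darcy flux q = K · i = 217.7 × 0.001294 = 0.2816 m/day.
Seepage velocity v = q / n_e = 0.2816 / 0.11 = 2.560 m/day.
Travel time t = L / v = 1090 / 2.560 = 425.7 days = 1.166 years.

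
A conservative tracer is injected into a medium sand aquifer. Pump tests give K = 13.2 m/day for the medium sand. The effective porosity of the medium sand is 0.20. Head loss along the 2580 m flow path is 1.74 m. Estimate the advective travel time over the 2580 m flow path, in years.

159

Hydraulic gradient i = Δh / L = 1.74 / 2580 = 0.0006744.
Darcy flux q = K · i = 13.20 × 0.0006744 = 0.008902 m/day.
Seepage velocity v = q / n_e = 0.008902 / 0.20 = 0.04451 m/day.
Travel time t = L / v = 2580 / 0.04451 = 57962 days = 158.7 years.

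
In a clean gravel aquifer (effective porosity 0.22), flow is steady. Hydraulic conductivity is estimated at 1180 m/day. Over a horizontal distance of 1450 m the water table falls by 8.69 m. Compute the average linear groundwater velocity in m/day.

Hydraulic gradient i = Δh / L = 8.69 / 1450 = 0.005993.
Darcy flux q = K · i = 1180 × 0.005993 = 7.072 m/day.
Seepage velocity v = q / n_e = 7.072 / 0.22 = 32.14 m/day.

32.1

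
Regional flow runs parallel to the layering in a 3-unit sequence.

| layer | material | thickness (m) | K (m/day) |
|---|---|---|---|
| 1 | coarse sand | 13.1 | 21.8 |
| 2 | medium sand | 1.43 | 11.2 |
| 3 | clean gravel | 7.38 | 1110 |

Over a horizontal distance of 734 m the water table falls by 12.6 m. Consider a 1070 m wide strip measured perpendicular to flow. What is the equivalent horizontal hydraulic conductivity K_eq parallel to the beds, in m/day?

Flow is parallel to layering, so each bed carries its own Darcy discharge and the transmissivities add.
Σ(K_i·b_i) = 21.8×13.1 + 11.2×1.43 + 1110×7.38 = 8493 m²/day.
Total thickness b = 21.91 m, so K_eq = Σ(K_i·b_i)/b = 387.6 m/day.

388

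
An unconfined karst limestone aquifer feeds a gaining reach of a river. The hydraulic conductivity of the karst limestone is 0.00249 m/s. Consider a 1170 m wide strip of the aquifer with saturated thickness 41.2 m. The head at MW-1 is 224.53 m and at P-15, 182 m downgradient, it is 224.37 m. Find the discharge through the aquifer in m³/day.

9120

Convert K: 0.00249 m/s × 86400 = 215.1 m/day.
Cross-sectional area A = 1170 × 41.2 = 48204 m².
Hydraulic gradient i = (224.53 − 224.37) / 182 = 0.16 / 182 = 0.0008791.
Darcy's law: Q = K · A · i = 215.1 × 48204 × 0.0008791 = 9117 m³/day.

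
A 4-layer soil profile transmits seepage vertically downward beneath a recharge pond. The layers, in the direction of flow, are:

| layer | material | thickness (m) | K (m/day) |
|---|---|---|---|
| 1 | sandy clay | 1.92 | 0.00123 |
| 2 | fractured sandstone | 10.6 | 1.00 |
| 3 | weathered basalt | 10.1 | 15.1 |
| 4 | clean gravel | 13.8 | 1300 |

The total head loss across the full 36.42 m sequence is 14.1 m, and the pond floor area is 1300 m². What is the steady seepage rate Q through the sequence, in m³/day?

11.7

Flow is perpendicular to layering, so the layers act in series and the equivalent K is the thickness-weighted harmonic mean.
Total thickness L = 1.92 + 10.6 + 10.1 + 13.8 = 36.42 m.
Σ(b_i/K_i) = 1.92/0.00123 + 10.6/1.00 + 10.1/15.1 + 13.8/1300 = 1572 d.
K_eq = L / Σ(b_i/K_i) = 36.42 / 1572 = 0.02316 m/day.
Q = K_eq · A · (Δh/L) = 0.02316 × 1300 × (14.1/36.42) = 11.66 m³/day.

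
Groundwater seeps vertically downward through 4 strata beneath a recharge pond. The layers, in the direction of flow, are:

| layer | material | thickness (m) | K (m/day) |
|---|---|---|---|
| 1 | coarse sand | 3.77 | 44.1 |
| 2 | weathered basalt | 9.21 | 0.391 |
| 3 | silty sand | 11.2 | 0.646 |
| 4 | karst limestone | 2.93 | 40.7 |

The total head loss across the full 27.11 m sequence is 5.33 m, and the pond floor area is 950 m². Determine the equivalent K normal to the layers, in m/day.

0.660

Flow is perpendicular to layering, so the layers act in series and the equivalent K is the thickness-weighted harmonic mean.
Total thickness L = 3.77 + 9.21 + 11.2 + 2.93 = 27.11 m.
Σ(b_i/K_i) = 3.77/44.1 + 9.21/0.391 + 11.2/0.646 + 2.93/40.7 = 41.05 d.
K_eq = L / Σ(b_i/K_i) = 27.11 / 41.05 = 0.6604 m/day.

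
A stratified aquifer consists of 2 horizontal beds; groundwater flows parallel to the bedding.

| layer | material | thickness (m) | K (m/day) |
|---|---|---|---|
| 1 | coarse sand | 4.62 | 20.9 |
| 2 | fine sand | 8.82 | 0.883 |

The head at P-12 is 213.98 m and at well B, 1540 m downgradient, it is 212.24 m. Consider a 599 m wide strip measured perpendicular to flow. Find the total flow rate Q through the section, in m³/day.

70.6

Flow is parallel to layering, so each bed carries its own Darcy discharge and the transmissivities add.
Σ(K_i·b_i) = 20.9×4.62 + 0.883×8.82 = 104.3 m²/day.
Hydraulic gradient i = (213.98 − 212.24) / 1540 = 1.74 / 1540 = 0.001130.
Q = Σ(K_i·b_i) · W · i = 104.3 × 599 × 0.001130 = 70.62 m³/day.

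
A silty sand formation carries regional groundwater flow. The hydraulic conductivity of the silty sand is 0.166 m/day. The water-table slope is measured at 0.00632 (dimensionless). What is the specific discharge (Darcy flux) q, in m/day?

0.00105

Hydraulic gradient i = 0.00632.
Specific discharge q = K · i = 0.1660 × 0.006320 = 0.001049 m/day.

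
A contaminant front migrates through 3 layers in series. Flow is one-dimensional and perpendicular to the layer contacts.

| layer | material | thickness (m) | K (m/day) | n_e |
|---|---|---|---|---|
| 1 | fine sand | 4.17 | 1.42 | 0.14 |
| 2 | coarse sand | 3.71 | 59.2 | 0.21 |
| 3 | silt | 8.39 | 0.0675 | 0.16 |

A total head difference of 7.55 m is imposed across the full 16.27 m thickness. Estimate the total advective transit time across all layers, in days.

45.6

With flow normal to the layers, continuity requires the same specific discharge q through every layer.
Σ(b_i/K_i) = 4.17/1.42 + 3.71/59.2 + 8.39/0.0675 = 127.3 d.
q = Δh / Σ(b_i/K_i) = 7.55 / 127.3 = 0.05931 m/day.
In each layer the seepage velocity is v_i = q/n_i, so the layer transit time is t_i = b_i·n_i / q:
  layer 1 (fine sand): t_1 = 4.17 × 0.14 / 0.05931 = 9.843 d
  layer 2 (coarse sand): t_2 = 3.71 × 0.21 / 0.05931 = 13.14 d
  layer 3 (silt): t_3 = 8.39 × 0.16 / 0.05931 = 22.63 d
Total t = Σ t_i = 45.61 days.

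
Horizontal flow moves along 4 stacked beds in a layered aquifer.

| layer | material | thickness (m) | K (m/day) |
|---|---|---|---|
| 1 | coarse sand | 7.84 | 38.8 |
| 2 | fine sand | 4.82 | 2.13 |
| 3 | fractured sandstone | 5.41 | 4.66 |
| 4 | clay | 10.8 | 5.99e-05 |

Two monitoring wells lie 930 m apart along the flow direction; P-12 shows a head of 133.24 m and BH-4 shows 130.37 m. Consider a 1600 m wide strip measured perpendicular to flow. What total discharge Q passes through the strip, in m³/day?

Flow is parallel to layering, so each bed carries its own Darcy discharge and the transmissivities add.
Σ(K_i·b_i) = 38.8×7.84 + 2.13×4.82 + 4.66×5.41 + 5.99e-05×10.8 = 339.7 m²/day.
Hydraulic gradient i = (133.24 − 130.37) / 930 = 2.87 / 930 = 0.003086.
Q = Σ(K_i·b_i) · W · i = 339.7 × 1600 × 0.003086 = 1677 m³/day.

1680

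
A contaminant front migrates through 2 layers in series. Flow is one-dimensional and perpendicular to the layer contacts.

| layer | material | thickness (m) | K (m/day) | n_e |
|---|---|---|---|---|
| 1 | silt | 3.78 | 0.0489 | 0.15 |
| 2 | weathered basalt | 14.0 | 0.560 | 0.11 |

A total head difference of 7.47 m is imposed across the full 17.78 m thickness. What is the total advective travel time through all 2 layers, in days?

28.9

With flow normal to the layers, continuity requires the same specific discharge q through every layer.
Σ(b_i/K_i) = 3.78/0.0489 + 14.0/0.560 = 102.3 d.
q = Δh / Σ(b_i/K_i) = 7.47 / 102.3 = 0.07302 m/day.
In each layer the seepage velocity is v_i = q/n_i, so the layer transit time is t_i = b_i·n_i / q:
  layer 1 (silt): t_1 = 3.78 × 0.15 / 0.07302 = 7.765 d
  layer 2 (weathered basalt): t_2 = 14.0 × 0.11 / 0.07302 = 21.09 d
Total t = Σ t_i = 28.86 days.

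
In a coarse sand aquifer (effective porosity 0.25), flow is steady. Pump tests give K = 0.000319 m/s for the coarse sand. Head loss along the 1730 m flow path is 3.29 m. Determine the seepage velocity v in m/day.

Convert K: 0.000319 m/s × 86400 = 27.56 m/day.
Hydraulic gradient i = Δh / L = 3.29 / 1730 = 0.001902.
Darcy flux q = K · i = 27.56 × 0.001902 = 0.05241 m/day.
Seepage velocity v = q / n_e = 0.05241 / 0.25 = 0.2097 m/day.

0.210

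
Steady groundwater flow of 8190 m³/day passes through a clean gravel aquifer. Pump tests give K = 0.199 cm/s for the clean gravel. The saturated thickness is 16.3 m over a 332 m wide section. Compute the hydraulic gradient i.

Convert K: 0.199 cm/s × 864 = 171.9 m/day.
Cross-sectional area A = 332 × 16.3 = 5412 m².
From Q = K·A·i, i = Q / (K·A) = 8190 / (171.9 × 5412) = 0.008802.

0.00880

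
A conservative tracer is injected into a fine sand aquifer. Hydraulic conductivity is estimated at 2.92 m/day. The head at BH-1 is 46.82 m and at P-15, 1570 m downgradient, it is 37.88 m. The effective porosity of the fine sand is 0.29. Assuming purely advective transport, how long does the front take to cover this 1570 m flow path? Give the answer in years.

75.0

Hydraulic gradient i = (46.82 − 37.88) / 1570 = 8.94 / 1570 = 0.005694.
Darcy flux q = K · i = 2.920 × 0.005694 = 0.01663 m/day.
Seepage velocity v = q / n_e = 0.01663 / 0.29 = 0.05734 m/day.
Travel time t = L / v = 1570 / 0.05734 = 27383 days = 74.97 years.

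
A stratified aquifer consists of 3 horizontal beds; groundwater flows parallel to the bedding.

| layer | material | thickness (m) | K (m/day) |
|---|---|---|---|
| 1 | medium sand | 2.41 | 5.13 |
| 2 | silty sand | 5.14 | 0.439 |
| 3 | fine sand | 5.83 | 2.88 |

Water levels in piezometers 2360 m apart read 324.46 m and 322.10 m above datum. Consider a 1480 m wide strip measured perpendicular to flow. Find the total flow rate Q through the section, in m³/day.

46.5

Flow is parallel to layering, so each bed carries its own Darcy discharge and the transmissivities add.
Σ(K_i·b_i) = 5.13×2.41 + 0.439×5.14 + 2.88×5.83 = 31.41 m²/day.
Hydraulic gradient i = (324.46 − 322.10) / 2360 = 2.36 / 2360 = 0.001000.
Q = Σ(K_i·b_i) · W · i = 31.41 × 1480 × 0.001000 = 46.49 m³/day.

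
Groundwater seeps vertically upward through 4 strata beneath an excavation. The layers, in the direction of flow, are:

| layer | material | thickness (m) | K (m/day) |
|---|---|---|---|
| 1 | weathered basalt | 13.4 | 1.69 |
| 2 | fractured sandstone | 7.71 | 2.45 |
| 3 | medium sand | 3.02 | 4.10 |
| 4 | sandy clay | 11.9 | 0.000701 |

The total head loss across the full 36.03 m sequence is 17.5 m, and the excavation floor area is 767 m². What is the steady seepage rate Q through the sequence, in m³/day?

0.790

Flow is perpendicular to layering, so the layers act in series and the equivalent K is the thickness-weighted harmonic mean.
Total thickness L = 13.4 + 7.71 + 3.02 + 11.9 = 36.03 m.
Σ(b_i/K_i) = 13.4/1.69 + 7.71/2.45 + 3.02/4.10 + 11.9/0.000701 = 16988 d.
K_eq = L / Σ(b_i/K_i) = 36.03 / 16988 = 0.002121 m/day.
Q = K_eq · A · (Δh/L) = 0.002121 × 767 × (17.5/36.03) = 0.7901 m³/day.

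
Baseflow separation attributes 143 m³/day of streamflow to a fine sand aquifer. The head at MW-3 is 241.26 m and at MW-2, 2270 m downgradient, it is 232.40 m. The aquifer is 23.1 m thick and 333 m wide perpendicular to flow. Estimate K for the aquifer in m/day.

4.76

Cross-sectional area A = 333 × 23.1 = 7692 m².
Hydraulic gradient i = (241.26 − 232.40) / 2270 = 8.86 / 2270 = 0.003903.
From Q = K·A·i, K = Q / (A·i) = 143 / (7692 × 0.003903) = 4.763 m/day.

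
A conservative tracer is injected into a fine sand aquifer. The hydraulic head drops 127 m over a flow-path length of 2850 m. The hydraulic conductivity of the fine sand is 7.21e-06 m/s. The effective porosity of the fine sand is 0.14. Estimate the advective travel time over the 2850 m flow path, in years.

Convert K: 7.21e-06 m/s × 86400 = 0.6229 m/day.
Hydraulic gradient i = Δh / L = 127 / 2850 = 0.04456.
Darcy flux q = K · i = 0.6229 × 0.04456 = 0.02776 m/day.
Seepage velocity v = q / n_e = 0.02776 / 0.14 = 0.1983 m/day.
Travel time t = L / v = 2850 / 0.1983 = 14374 days = 39.35 years.

39.4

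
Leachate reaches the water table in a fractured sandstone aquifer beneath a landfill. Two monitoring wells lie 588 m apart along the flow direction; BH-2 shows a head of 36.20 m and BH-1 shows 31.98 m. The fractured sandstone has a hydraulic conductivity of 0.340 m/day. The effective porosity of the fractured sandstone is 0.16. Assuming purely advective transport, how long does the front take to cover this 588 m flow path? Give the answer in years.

Hydraulic gradient i = (36.20 − 31.98) / 588 = 4.22 / 588 = 0.007177.
Darcy flux q = K · i = 0.3400 × 0.007177 = 0.002440 m/day.
Seepage velocity v = q / n_e = 0.002440 / 0.16 = 0.01525 m/day.
Travel time t = L / v = 588 / 0.01525 = 38555 days = 105.6 years.

106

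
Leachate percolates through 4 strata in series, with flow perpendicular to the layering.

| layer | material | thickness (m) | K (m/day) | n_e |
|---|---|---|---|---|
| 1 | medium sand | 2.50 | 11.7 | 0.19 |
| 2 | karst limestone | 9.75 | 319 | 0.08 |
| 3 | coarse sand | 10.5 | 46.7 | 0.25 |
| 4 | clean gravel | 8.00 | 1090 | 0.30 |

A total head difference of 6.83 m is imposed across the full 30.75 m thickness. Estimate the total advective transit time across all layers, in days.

0.438

With flow normal to the layers, continuity requires the same specific discharge q through every layer.
Σ(b_i/K_i) = 2.50/11.7 + 9.75/319 + 10.5/46.7 + 8.00/1090 = 0.4764 d.
q = Δh / Σ(b_i/K_i) = 6.83 / 0.4764 = 14.34 m/day.
In each layer the seepage velocity is v_i = q/n_i, so the layer transit time is t_i = b_i·n_i / q:
  layer 1 (medium sand): t_1 = 2.50 × 0.19 / 14.34 = 0.03313 d
  layer 2 (karst limestone): t_2 = 9.75 × 0.08 / 14.34 = 0.05441 d
  layer 3 (coarse sand): t_3 = 10.5 × 0.25 / 14.34 = 0.1831 d
  layer 4 (clean gravel): t_4 = 8.00 × 0.30 / 14.34 = 0.1674 d
Total t = Σ t_i = 0.4381 days.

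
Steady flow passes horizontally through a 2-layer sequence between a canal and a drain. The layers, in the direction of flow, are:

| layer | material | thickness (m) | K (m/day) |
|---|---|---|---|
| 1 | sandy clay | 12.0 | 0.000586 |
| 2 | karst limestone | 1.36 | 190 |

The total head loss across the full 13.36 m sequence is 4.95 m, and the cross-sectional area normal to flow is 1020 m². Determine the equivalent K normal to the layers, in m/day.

Flow is perpendicular to layering, so the layers act in series and the equivalent K is the thickness-weighted harmonic mean.
Total thickness L = 12.0 + 1.36 = 13.36 m.
Σ(b_i/K_i) = 12.0/0.000586 + 1.36/190 = 20478 d.
K_eq = L / Σ(b_i/K_i) = 13.36 / 20478 = 0.0006524 m/day.

0.000652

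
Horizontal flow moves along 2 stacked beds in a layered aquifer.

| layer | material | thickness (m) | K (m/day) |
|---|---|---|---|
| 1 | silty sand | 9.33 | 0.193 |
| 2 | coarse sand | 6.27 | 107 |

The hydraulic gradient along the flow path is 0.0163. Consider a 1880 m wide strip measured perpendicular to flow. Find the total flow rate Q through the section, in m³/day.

20600

Flow is parallel to layering, so each bed carries its own Darcy discharge and the transmissivities add.
Σ(K_i·b_i) = 0.193×9.33 + 107×6.27 = 672.7 m²/day.
Hydraulic gradient i = 0.0163.
Q = Σ(K_i·b_i) · W · i = 672.7 × 1880 × 0.01630 = 20614 m³/day.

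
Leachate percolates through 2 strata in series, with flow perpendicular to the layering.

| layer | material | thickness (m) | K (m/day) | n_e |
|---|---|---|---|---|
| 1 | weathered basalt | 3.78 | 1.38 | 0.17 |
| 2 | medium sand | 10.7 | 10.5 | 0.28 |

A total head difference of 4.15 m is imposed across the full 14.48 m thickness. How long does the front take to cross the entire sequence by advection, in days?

With flow normal to the layers, continuity requires the same specific discharge q through every layer.
Σ(b_i/K_i) = 3.78/1.38 + 10.7/10.5 = 3.758 d.
q = Δh / Σ(b_i/K_i) = 4.15 / 3.758 = 1.104 m/day.
In each layer the seepage velocity is v_i = q/n_i, so the layer transit time is t_i = b_i·n_i / q:
  layer 1 (weathered basalt): t_1 = 3.78 × 0.17 / 1.104 = 0.5819 d
  layer 2 (medium sand): t_2 = 10.7 × 0.28 / 1.104 = 2.713 d
Total t = Σ t_i = 3.295 days.

3.30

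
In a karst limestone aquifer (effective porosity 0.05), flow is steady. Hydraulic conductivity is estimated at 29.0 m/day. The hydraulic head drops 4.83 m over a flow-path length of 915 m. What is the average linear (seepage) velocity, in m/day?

3.06

Hydraulic gradient i = Δh / L = 4.83 / 915 = 0.005279.
Darcy flux q = K · i = 29.00 × 0.005279 = 0.1531 m/day.
Seepage velocity v = q / n_e = 0.1531 / 0.05 = 3.062 m/day.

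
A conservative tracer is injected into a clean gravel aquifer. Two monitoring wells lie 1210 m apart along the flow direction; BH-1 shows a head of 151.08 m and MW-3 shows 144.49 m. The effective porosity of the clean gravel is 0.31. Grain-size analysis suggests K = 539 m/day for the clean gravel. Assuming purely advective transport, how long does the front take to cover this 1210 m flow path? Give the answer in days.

Hydraulic gradient i = (151.08 − 144.49) / 1210 = 6.59 / 1210 = 0.005446.
Darcy flux q = K · i = 539.0 × 0.005446 = 2.936 m/day.
Seepage velocity v = q / n_e = 2.936 / 0.31 = 9.470 m/day.
Travel time t = L / v = 1210 / 9.470 = 127.8 days.

128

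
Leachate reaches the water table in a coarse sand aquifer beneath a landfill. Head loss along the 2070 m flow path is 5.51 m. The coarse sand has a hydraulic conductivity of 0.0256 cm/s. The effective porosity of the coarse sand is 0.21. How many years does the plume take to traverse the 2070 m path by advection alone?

20.2

Convert K: 0.0256 cm/s × 864 = 22.12 m/day.
Hydraulic gradient i = Δh / L = 5.51 / 2070 = 0.002662.
Darcy flux q = K · i = 22.12 × 0.002662 = 0.05888 m/day.
Seepage velocity v = q / n_e = 0.05888 / 0.21 = 0.2804 m/day.
Travel time t = L / v = 2070 / 0.2804 = 7383 days = 20.21 years.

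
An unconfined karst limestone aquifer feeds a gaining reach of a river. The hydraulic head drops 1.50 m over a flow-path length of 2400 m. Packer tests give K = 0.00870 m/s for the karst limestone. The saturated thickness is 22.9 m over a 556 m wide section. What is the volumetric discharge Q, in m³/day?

Convert K: 0.00870 m/s × 86400 = 751.7 m/day.
Cross-sectional area A = 556 × 22.9 = 12732 m².
Hydraulic gradient i = Δh / L = 1.50 / 2400 = 0.0006250.
Darcy's law: Q = K · A · i = 751.7 × 12732 × 0.0006250 = 5982 m³/day.

5980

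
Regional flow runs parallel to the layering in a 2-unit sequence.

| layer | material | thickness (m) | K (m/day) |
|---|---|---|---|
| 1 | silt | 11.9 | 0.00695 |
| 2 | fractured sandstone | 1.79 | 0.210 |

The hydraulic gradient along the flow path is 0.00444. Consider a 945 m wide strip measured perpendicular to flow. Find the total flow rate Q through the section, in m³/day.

Flow is parallel to layering, so each bed carries its own Darcy discharge and the transmissivities add.
Σ(K_i·b_i) = 0.00695×11.9 + 0.210×1.79 = 0.4586 m²/day.
Hydraulic gradient i = 0.00444.
Q = Σ(K_i·b_i) · W · i = 0.4586 × 945 × 0.004440 = 1.924 m³/day.

1.92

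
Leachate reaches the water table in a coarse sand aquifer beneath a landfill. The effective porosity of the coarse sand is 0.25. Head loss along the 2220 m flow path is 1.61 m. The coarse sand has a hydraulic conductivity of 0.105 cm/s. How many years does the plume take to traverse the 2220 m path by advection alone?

Convert K: 0.105 cm/s × 864 = 90.72 m/day.
Hydraulic gradient i = Δh / L = 1.61 / 2220 = 0.0007252.
Darcy flux q = K · i = 90.72 × 0.0007252 = 0.06579 m/day.
Seepage velocity v = q / n_e = 0.06579 / 0.25 = 0.2632 m/day.
Travel time t = L / v = 2220 / 0.2632 = 8436 days = 23.10 years.

23.1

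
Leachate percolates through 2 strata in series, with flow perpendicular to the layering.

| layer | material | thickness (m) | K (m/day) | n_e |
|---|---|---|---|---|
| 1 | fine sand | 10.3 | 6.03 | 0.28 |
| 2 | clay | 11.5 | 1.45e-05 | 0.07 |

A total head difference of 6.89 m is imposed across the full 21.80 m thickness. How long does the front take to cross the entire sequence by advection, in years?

With flow normal to the layers, continuity requires the same specific discharge q through every layer.
Σ(b_i/K_i) = 10.3/6.03 + 11.5/1.45e-05 = 7.931e+05 d.
q = Δh / Σ(b_i/K_i) = 6.89 / 7.931e+05 = 8.687e-06 m/day.
In each layer the seepage velocity is v_i = q/n_i, so the layer transit time is t_i = b_i·n_i / q:
  layer 1 (fine sand): t_1 = 10.3 × 0.28 / 8.687e-06 = 3.320e+05 d
  layer 2 (clay): t_2 = 11.5 × 0.07 / 8.687e-06 = 92663 d
Total t = Σ t_i = 4.246e+05 days = 1163 years.

1160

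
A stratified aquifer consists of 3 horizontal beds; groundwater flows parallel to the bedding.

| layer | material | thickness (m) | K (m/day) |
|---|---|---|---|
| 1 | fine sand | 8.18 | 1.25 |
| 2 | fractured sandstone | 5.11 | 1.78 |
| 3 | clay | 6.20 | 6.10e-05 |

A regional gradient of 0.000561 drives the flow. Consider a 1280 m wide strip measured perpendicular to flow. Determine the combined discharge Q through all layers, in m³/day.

Flow is parallel to layering, so each bed carries its own Darcy discharge and the transmissivities add.
Σ(K_i·b_i) = 1.25×8.18 + 1.78×5.11 + 6.10e-05×6.20 = 19.32 m²/day.
Hydraulic gradient i = 0.000561.
Q = Σ(K_i·b_i) · W · i = 19.32 × 1280 × 0.0005610 = 13.87 m³/day.

13.9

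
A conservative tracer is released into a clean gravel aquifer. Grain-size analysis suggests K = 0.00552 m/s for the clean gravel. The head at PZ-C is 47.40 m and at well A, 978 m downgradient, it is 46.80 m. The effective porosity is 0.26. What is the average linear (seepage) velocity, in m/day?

1.13

Convert K: 0.00552 m/s × 86400 = 476.9 m/day.
Hydraulic gradient i = (47.40 − 46.80) / 978 = 0.6 / 978 = 0.0006135.
Darcy flux q = K · i = 476.9 × 0.0006135 = 0.2926 m/day.
Seepage velocity v = q / n_e = 0.2926 / 0.26 = 1.125 m/day.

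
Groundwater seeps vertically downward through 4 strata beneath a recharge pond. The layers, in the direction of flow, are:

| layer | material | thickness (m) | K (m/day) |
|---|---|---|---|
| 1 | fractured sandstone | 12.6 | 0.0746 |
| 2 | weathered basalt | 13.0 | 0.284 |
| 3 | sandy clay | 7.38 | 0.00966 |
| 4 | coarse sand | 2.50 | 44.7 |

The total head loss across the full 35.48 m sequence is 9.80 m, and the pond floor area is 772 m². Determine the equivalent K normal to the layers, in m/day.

Flow is perpendicular to layering, so the layers act in series and the equivalent K is the thickness-weighted harmonic mean.
Total thickness L = 12.6 + 13.0 + 7.38 + 2.50 = 35.48 m.
Σ(b_i/K_i) = 12.6/0.0746 + 13.0/0.284 + 7.38/0.00966 + 2.50/44.7 = 978.7 d.
K_eq = L / Σ(b_i/K_i) = 35.48 / 978.7 = 0.03625 m/day.

0.0363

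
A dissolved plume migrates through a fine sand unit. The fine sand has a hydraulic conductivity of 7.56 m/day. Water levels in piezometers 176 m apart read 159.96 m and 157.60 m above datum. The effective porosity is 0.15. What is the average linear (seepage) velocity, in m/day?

Hydraulic gradient i = (159.96 − 157.60) / 176 = 2.36 / 176 = 0.01341.
Darcy flux q = K · i = 7.560 × 0.01341 = 0.1014 m/day.
Seepage velocity v = q / n_e = 0.1014 / 0.15 = 0.6758 m/day.

0.676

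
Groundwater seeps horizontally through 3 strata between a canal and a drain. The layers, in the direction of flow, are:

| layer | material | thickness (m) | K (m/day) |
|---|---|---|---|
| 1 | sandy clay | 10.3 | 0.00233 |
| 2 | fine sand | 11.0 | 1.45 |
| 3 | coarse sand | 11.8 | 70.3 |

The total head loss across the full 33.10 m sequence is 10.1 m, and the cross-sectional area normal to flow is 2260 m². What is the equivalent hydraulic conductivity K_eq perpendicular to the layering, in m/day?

Flow is perpendicular to layering, so the layers act in series and the equivalent K is the thickness-weighted harmonic mean.
Total thickness L = 10.3 + 11.0 + 11.8 = 33.10 m.
Σ(b_i/K_i) = 10.3/0.00233 + 11.0/1.45 + 11.8/70.3 = 4428 d.
K_eq = L / Σ(b_i/K_i) = 33.10 / 4428 = 0.007475 m/day.

0.00747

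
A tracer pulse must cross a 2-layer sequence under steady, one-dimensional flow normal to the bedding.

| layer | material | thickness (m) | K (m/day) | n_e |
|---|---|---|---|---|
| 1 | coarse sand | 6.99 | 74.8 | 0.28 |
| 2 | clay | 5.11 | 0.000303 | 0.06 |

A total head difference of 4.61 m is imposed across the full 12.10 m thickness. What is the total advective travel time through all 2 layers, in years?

With flow normal to the layers, continuity requires the same specific discharge q through every layer.
Σ(b_i/K_i) = 6.99/74.8 + 5.11/0.000303 = 16865 d.
q = Δh / Σ(b_i/K_i) = 4.61 / 16865 = 0.0002734 m/day.
In each layer the seepage velocity is v_i = q/n_i, so the layer transit time is t_i = b_i·n_i / q:
  layer 1 (coarse sand): t_1 = 6.99 × 0.28 / 0.0002734 = 7160 d
  layer 2 (clay): t_2 = 5.11 × 0.06 / 0.0002734 = 1122 d
Total t = Σ t_i = 8282 days = 22.67 years.

22.7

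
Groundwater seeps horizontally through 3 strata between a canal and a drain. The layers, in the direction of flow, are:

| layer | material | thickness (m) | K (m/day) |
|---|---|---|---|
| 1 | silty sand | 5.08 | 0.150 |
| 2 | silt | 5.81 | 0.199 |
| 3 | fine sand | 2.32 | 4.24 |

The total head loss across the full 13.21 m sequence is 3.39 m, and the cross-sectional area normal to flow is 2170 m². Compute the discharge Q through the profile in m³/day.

Flow is perpendicular to layering, so the layers act in series and the equivalent K is the thickness-weighted harmonic mean.
Total thickness L = 5.08 + 5.81 + 2.32 = 13.21 m.
Σ(b_i/K_i) = 5.08/0.150 + 5.81/0.199 + 2.32/4.24 = 63.61 d.
K_eq = L / Σ(b_i/K_i) = 13.21 / 63.61 = 0.2077 m/day.
Q = K_eq · A · (Δh/L) = 0.2077 × 2170 × (3.39/13.21) = 115.6 m³/day.

116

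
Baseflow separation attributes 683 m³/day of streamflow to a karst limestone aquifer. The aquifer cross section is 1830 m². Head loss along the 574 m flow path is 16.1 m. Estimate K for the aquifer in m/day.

13.3

Hydraulic gradient i = Δh / L = 16.1 / 574 = 0.02805.
From Q = K·A·i, K = Q / (A·i) = 683 / (1830 × 0.02805) = 13.31 m/day.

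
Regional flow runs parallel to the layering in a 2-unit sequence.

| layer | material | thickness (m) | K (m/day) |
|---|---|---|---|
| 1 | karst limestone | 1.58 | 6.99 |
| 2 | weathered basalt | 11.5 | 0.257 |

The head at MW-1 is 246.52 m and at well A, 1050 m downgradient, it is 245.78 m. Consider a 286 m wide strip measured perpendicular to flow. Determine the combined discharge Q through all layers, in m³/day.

2.82

Flow is parallel to layering, so each bed carries its own Darcy discharge and the transmissivities add.
Σ(K_i·b_i) = 6.99×1.58 + 0.257×11.5 = 14.00 m²/day.
Hydraulic gradient i = (246.52 − 245.78) / 1050 = 0.74 / 1050 = 0.0007048.
Q = Σ(K_i·b_i) · W · i = 14.00 × 286 × 0.0007048 = 2.822 m³/day.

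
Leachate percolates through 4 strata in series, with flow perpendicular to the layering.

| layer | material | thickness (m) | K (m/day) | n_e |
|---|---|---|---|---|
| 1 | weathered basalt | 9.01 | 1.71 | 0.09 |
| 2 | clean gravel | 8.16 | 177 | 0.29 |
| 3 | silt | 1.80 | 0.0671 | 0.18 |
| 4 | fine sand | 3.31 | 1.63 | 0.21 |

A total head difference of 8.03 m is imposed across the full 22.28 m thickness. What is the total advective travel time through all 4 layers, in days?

With flow normal to the layers, continuity requires the same specific discharge q through every layer.
Σ(b_i/K_i) = 9.01/1.71 + 8.16/177 + 1.80/0.0671 + 3.31/1.63 = 34.17 d.
q = Δh / Σ(b_i/K_i) = 8.03 / 34.17 = 0.2350 m/day.
In each layer the seepage velocity is v_i = q/n_i, so the layer transit time is t_i = b_i·n_i / q:
  layer 1 (weathered basalt): t_1 = 9.01 × 0.09 / 0.2350 = 3.451 d
  layer 2 (clean gravel): t_2 = 8.16 × 0.29 / 0.2350 = 10.07 d
  layer 3 (silt): t_3 = 1.80 × 0.18 / 0.2350 = 1.379 d
  layer 4 (fine sand): t_4 = 3.31 × 0.21 / 0.2350 = 2.958 d
Total t = Σ t_i = 17.86 days.

17.9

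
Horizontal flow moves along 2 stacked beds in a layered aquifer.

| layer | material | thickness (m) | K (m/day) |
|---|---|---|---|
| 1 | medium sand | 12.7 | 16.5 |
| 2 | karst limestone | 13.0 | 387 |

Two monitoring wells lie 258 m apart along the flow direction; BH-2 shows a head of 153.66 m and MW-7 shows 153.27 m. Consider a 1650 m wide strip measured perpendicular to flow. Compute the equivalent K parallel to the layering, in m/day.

Flow is parallel to layering, so each bed carries its own Darcy discharge and the transmissivities add.
Σ(K_i·b_i) = 16.5×12.7 + 387×13.0 = 5241 m²/day.
Total thickness b = 25.70 m, so K_eq = Σ(K_i·b_i)/b = 203.9 m/day.

204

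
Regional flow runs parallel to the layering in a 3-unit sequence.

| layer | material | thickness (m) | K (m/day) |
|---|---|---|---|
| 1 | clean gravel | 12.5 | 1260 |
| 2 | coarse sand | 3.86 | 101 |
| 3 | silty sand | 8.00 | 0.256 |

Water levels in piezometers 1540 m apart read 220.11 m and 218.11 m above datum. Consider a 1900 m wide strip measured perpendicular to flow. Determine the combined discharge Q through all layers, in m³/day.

39800

Flow is parallel to layering, so each bed carries its own Darcy discharge and the transmissivities add.
Σ(K_i·b_i) = 1260×12.5 + 101×3.86 + 0.256×8.00 = 16142 m²/day.
Hydraulic gradient i = (220.11 − 218.11) / 1540 = 2 / 1540 = 0.001299.
Q = Σ(K_i·b_i) · W · i = 16142 × 1900 × 0.001299 = 39831 m³/day.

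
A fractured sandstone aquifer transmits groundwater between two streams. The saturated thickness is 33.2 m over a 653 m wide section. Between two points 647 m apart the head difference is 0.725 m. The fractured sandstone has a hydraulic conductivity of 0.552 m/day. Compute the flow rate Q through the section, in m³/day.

Cross-sectional area A = 653 × 33.2 = 21680 m².
Hydraulic gradient i = Δh / L = 0.725 / 647 = 0.001121.
Darcy's law: Q = K · A · i = 0.5520 × 21680 × 0.001121 = 13.41 m³/day.

13.4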